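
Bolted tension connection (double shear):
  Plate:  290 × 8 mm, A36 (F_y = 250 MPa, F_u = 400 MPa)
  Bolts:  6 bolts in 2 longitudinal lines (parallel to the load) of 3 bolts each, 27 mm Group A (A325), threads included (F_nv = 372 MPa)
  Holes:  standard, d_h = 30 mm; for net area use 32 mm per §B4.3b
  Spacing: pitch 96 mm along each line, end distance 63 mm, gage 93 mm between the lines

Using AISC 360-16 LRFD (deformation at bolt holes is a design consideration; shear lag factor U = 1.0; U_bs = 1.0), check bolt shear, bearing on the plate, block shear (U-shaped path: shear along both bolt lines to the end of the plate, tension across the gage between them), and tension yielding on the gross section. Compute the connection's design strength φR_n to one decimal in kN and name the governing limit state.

Bolt shear: A_b = π(27)²/4 = 572.56 mm². φR_n = 0.75 × 372 × 572.56 × 6 × 2 = 1916.9 kN.
Bearing (8 mm plate, F_u = 400 MPa): end bolts L_c = 63 − 30/2 = 48, R_n = min(1.2×48×8×400, 2.4×27×8×400) = 184.32 kN/bolt; interior L_c = 96 − 30 = 66, R_n = 207.36 kN/bolt. φR_n = 0.75 × (2×184.32 + 4×207.36) = 898.6 kN.
Block shear: shear path 2×[63+2×96] = 2×255 mm, A_gv = 4080, A_nv = 2×(255 − 2.5×32)×8 = 2800 mm²; tension across gage: (93 − 1×32)×8 = 488 mm². R_n = min(0.6×400×2800, 0.6×250×4080) + 1.0×400×488 = min(672, 612) + 195.2 = 807.2 kN. φR_n = 0.75 × 807.2 = 605.4 kN.
Tension yield (gross): A_g = 290×8 = 2320 mm². φR_n = 0.90 × 250 × 2320 = 522.0 kN.
Governing: min(1916.9, 898.6, 605.4, 522.0) = 522.0 kN → gross-section yield.

522.0 kN (gross-section yield governs)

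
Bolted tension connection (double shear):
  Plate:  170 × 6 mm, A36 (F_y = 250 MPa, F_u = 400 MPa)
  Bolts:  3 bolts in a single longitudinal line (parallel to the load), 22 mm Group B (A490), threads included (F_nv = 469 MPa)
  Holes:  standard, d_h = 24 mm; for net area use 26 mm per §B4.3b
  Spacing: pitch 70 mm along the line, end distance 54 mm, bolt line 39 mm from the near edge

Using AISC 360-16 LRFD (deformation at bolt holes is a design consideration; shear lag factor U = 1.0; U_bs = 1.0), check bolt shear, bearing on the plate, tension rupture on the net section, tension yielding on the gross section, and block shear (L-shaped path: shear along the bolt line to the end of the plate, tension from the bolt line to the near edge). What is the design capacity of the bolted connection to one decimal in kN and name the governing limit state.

Bolt shear: A_b = π(22)²/4 = 380.13 mm². φR_n = 0.75 × 469 × 380.13 × 3 × 2 = 802.3 kN.
Bearing (6 mm plate, F_u = 400 MPa): end bolts L_c = 54 − 24/2 = 42, R_n = min(1.2×42×6×400, 2.4×22×6×400) = 120.96 kN/bolt; interior L_c = 70 − 24 = 46, R_n = 126.72 kN/bolt. φR_n = 0.75 × (1×120.96 + 2×126.72) = 280.8 kN.
Tension rupture (net): A_n = (170 − 1×26)×6 = 864 mm² (U = 1.0, A_e = A_n). φR_n = 0.75 × 400 × 864 = 259.2 kN.
Tension yield (gross): A_g = 170×6 = 1020 mm². φR_n = 0.90 × 250 × 1020 = 229.5 kN.
Block shear: shear path 1×[54+2×70] = 1×194 mm, A_gv = 1164, A_nv = 1×(194 − 2.5×26)×6 = 774 mm²; tension to near edge: (39 − 0.5×26)×6 = 156 mm². R_n = min(0.6×400×774, 0.6×250×1164) + 1.0×400×156 = min(185.76, 174.6) + 62.4 = 237 kN. φR_n = 0.75 × 237 = 177.8 kN.
Governing: min(802.3, 280.8, 259.2, 229.5, 177.8) = 177.8 kN → block shear.

177.8 kN (block shear governs)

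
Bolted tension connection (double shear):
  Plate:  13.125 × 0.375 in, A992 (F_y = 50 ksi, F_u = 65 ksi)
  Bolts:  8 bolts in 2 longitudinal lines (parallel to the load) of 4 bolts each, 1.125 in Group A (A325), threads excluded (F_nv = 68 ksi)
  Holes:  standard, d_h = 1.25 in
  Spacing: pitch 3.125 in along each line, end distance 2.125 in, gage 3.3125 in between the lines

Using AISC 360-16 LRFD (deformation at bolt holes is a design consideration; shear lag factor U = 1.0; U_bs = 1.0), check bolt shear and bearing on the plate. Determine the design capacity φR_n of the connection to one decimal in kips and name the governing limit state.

Bolt shear: A_b = π(1.125)²/4 = 0.99402 in². φR_n = 0.75 × 68 × 0.99402 × 8 × 2 = 811.1 kips.
Bearing (0.375 in plate, F_u = 65 ksi): end bolts L_c = 2.125 − 1.25/2 = 1.5, R_n = min(1.2×1.5×0.375×65, 2.4×1.125×0.375×65) = 43.875 kips/bolt; interior L_c = 3.125 − 1.25 = 1.875, R_n = 54.844 kips/bolt. φR_n = 0.75 × (2×43.875 + 6×54.844) = 312.6 kips.
Governing: min(811.1, 312.6) = 312.6 kips → bearing.

312.6 kips (bearing governs)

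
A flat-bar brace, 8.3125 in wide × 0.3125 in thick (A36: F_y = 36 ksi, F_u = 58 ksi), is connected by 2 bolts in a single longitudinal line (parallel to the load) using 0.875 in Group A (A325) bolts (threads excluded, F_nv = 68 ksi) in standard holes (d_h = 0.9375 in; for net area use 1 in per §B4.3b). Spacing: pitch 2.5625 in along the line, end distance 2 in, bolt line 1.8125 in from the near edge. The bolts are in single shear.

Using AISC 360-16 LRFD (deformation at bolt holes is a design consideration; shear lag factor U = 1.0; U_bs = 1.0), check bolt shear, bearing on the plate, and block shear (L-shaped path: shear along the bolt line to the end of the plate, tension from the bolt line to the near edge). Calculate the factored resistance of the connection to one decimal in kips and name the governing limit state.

Bolt shear: A_b = π(0.875)²/4 = 0.60132 in². φR_n = 0.75 × 68 × 0.60132 × 2 × 1 = 61.3 kips.
Bearing (0.3125 in plate, F_u = 58 ksi): end bolts L_c = 2 − 0.9375/2 = 1.53125, R_n = min(1.2×1.53125×0.3125×58, 2.4×0.875×0.3125×58) = 33.305 kips/bolt; interior L_c = 2.5625 − 0.9375 = 1.625, R_n = 35.344 kips/bolt. φR_n = 0.75 × (1×33.305 + 1×35.344) = 51.5 kips.
Block shear: shear path 1×[2+1×2.5625] = 1×4.5625 in, A_gv = 1.4258, A_nv = 1×(4.5625 − 1.5×1)×0.3125 = 0.95703 in²; tension to near edge: (1.8125 − 0.5×1)×0.3125 = 0.41016 in². R_n = min(0.6×58×0.95703, 0.6×36×1.4258) + 1.0×58×0.41016 = min(33.305, 30.797) + 23.789 = 54.586 kips. φR_n = 0.75 × 54.586 = 40.9 kips.
Governing: min(61.3, 51.5, 40.9) = 40.9 kips → block shear.

40.9 kips (block shear governs)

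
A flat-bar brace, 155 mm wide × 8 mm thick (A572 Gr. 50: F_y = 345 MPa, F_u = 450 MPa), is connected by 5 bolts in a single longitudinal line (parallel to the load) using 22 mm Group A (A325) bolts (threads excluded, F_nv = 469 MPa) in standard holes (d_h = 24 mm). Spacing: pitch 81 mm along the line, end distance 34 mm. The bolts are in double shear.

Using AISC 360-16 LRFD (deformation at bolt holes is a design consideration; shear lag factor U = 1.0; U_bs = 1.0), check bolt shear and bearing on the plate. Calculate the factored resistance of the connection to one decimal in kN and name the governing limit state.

Bolt shear: A_b = π(22)²/4 = 380.13 mm². φR_n = 0.75 × 469 × 380.13 × 5 × 2 = 1337.1 kN.
Bearing (8 mm plate, F_u = 450 MPa): end bolts L_c = 34 − 24/2 = 22, R_n = min(1.2×22×8×450, 2.4×22×8×450) = 95.04 kN/bolt; interior L_c = 81 − 24 = 57, R_n = 190.08 kN/bolt. φR_n = 0.75 × (1×95.04 + 4×190.08) = 641.5 kN.
Governing: min(1337.1, 641.5) = 641.5 kN → bearing.

641.5 kN (bearing governs)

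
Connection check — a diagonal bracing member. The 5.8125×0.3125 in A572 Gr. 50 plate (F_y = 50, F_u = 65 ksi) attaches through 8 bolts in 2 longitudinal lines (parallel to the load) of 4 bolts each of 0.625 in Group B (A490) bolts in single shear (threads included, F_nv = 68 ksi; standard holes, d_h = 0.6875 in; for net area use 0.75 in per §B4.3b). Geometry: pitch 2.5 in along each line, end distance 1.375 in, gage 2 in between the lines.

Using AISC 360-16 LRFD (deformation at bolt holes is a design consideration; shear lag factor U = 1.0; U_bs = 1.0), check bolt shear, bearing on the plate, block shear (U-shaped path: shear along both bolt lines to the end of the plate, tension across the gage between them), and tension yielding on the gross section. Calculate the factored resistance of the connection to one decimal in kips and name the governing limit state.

81.7 kips (gross-section yield governs)

Bolt shear: A_b = π(0.625)²/4 = 0.3068 in². φR_n = 0.75 × 68 × 0.3068 × 8 × 1 = 125.2 kips.
Bearing (0.3125 in plate, F_u = 65 ksi): end bolts L_c = 1.375 − 0.6875/2 = 1.03125, R_n = min(1.2×1.03125×0.3125×65, 2.4×0.625×0.3125×65) = 25.137 kips/bolt; interior L_c = 2.5 − 0.6875 = 1.8125, R_n = 30.469 kips/bolt. φR_n = 0.75 × (2×25.137 + 6×30.469) = 174.8 kips.
Block shear: shear path 2×[1.375+3×2.5] = 2×8.875 in, A_gv = 5.5469, A_nv = 2×(8.875 − 3.5×0.75)×0.3125 = 3.9063 in²; tension across gage: (2 − 1×0.75)×0.3125 = 0.39063 in². R_n = min(0.6×65×3.9063, 0.6×50×5.5469) + 1.0×65×0.39063 = min(152.35, 166.41) + 25.391 = 177.74 kips. φR_n = 0.75 × 177.74 = 133.3 kips.
Tension yield (gross): A_g = 5.8125×0.3125 = 1.8164 in². φR_n = 0.90 × 50 × 1.8164 = 81.7 kips.
Governing: min(125.2, 174.8, 133.3, 81.7) = 81.7 kips → gross-section yield.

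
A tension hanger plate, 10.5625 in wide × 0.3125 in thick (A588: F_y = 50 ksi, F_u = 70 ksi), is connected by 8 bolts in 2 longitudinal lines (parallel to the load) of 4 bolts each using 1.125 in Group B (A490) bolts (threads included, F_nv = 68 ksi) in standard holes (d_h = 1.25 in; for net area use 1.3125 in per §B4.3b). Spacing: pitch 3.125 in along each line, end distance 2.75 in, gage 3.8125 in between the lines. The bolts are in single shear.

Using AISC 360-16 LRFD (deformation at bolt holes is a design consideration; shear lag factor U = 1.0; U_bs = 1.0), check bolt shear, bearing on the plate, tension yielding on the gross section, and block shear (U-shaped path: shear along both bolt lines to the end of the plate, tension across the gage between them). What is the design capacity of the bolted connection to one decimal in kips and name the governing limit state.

148.5 kips (gross-section yield governs)

Bolt shear: A_b = π(1.125)²/4 = 0.99402 in². φR_n = 0.75 × 68 × 0.99402 × 8 × 1 = 405.6 kips.
Bearing (0.3125 in plate, F_u = 70 ksi): end bolts L_c = 2.75 − 1.25/2 = 2.125, R_n = min(1.2×2.125×0.3125×70, 2.4×1.125×0.3125×70) = 55.781 kips/bolt; interior L_c = 3.125 − 1.25 = 1.875, R_n = 49.219 kips/bolt. φR_n = 0.75 × (2×55.781 + 6×49.219) = 305.2 kips.
Tension yield (gross): A_g = 10.5625×0.3125 = 3.3008 in². φR_n = 0.90 × 50 × 3.3008 = 148.5 kips.
Block shear: shear path 2×[2.75+3×3.125] = 2×12.125 in, A_gv = 7.5781, A_nv = 2×(12.125 − 3.5×1.3125)×0.3125 = 4.707 in²; tension across gage: (3.8125 − 1×1.3125)×0.3125 = 0.78125 in². R_n = min(0.6×70×4.707, 0.6×50×7.5781) + 1.0×70×0.78125 = min(197.69, 227.34) + 54.688 = 252.38 kips. φR_n = 0.75 × 252.38 = 189.3 kips.
Governing: min(405.6, 305.2, 148.5, 189.3) = 148.5 kips → gross-section yield.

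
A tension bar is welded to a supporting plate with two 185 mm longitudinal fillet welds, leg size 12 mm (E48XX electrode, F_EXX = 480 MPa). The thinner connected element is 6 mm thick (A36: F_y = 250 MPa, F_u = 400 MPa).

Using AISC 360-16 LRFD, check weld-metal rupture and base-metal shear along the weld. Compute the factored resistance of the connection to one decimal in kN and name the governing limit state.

333.0 kN (base-metal shear governs)

Weld metal: throat = 0.707×12 = 8.484 mm, L = 2×185 = 370 mm. φR_n = 0.75 × 0.6 × 480 × 8.484 × 370 = 678.0 kN.
Base metal shear (6 mm plate): yield φR_n = 1.0×0.6×250×6×370 = 333.0 kN; rupture φR_n = 0.75×0.6×400×6×370 = 399.6 kN; take 333.0 kN (yield).
Governing: min(678.0, 333.0) = 333.0 kN → base-metal shear.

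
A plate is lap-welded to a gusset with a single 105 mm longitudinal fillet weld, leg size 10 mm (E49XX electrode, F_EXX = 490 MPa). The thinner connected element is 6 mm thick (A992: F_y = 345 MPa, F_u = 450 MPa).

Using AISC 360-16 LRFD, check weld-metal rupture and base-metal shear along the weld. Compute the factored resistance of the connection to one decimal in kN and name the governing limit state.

Weld metal: throat = 0.707×10 = 7.07 mm, L = 105 mm. φR_n = 0.75 × 0.6 × 490 × 7.07 × 105 = 163.7 kN.
Base metal shear (6 mm plate): yield φR_n = 1.0×0.6×345×6×105 = 130.4 kN; rupture φR_n = 0.75×0.6×450×6×105 = 127.6 kN; take 127.6 kN (rupture).
Governing: min(163.7, 127.6) = 127.6 kN → base-metal shear.

127.6 kN (base-metal shear governs)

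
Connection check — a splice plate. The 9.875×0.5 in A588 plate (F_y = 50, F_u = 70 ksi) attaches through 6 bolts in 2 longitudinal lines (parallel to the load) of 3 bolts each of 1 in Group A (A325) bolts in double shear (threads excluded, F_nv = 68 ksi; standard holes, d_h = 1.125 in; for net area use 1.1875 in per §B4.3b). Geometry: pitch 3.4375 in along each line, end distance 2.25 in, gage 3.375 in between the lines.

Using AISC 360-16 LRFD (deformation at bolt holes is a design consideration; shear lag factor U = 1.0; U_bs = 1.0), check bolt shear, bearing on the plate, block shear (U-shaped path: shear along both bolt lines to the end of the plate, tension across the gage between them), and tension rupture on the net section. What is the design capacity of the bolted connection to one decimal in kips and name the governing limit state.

196.9 kips (net-section rupture governs)

Bolt shear: A_b = π(1)²/4 = 0.7854 in². φR_n = 0.75 × 68 × 0.7854 × 6 × 2 = 480.7 kips.
Bearing (0.5 in plate, F_u = 70 ksi): end bolts L_c = 2.25 − 1.125/2 = 1.6875, R_n = min(1.2×1.6875×0.5×70, 2.4×1×0.5×70) = 70.875 kips/bolt; interior L_c = 3.4375 − 1.125 = 2.3125, R_n = 84 kips/bolt. φR_n = 0.75 × (2×70.875 + 4×84) = 358.3 kips.
Block shear: shear path 2×[2.25+2×3.4375] = 2×9.125 in, A_gv = 9.125, A_nv = 2×(9.125 − 2.5×1.1875)×0.5 = 6.1563 in²; tension across gage: (3.375 − 1×1.1875)×0.5 = 1.0938 in². R_n = min(0.6×70×6.1563, 0.6×50×9.125) + 1.0×70×1.0938 = min(258.56, 273.75) + 76.566 = 335.13 kips. φR_n = 0.75 × 335.13 = 251.3 kips.
Tension rupture (net): A_n = (9.875 − 2×1.1875)×0.5 = 3.75 in² (U = 1.0, A_e = A_n). φR_n = 0.75 × 70 × 3.75 = 196.9 kips.
Governing: min(480.7, 358.3, 251.3, 196.9) = 196.9 kips → net-section rupture.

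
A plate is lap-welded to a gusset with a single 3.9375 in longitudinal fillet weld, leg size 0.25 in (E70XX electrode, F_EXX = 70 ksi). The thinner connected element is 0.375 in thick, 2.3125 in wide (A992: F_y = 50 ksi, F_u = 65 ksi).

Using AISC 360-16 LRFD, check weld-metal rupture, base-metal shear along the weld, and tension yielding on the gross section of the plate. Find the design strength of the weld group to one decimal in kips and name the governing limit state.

Weld metal: throat = 0.707×0.25 = 0.17675 in, L = 3.9375 in. φR_n = 0.75 × 0.6 × 70 × 0.17675 × 3.9375 = 21.9 kips.
Base metal shear (0.375 in plate): yield φR_n = 1.0×0.6×50×0.375×3.9375 = 44.3 kips; rupture φR_n = 0.75×0.6×65×0.375×3.9375 = 43.2 kips; take 43.2 kips (rupture).
Tension yield (gross): A_g = 2.3125×0.375 = 0.86719 in². φR_n = 0.90 × 50 × 0.86719 = 39.0 kips.
Governing: min(21.9, 43.2, 39.0) = 21.9 kips → weld metal.

21.9 kips (weld metal governs)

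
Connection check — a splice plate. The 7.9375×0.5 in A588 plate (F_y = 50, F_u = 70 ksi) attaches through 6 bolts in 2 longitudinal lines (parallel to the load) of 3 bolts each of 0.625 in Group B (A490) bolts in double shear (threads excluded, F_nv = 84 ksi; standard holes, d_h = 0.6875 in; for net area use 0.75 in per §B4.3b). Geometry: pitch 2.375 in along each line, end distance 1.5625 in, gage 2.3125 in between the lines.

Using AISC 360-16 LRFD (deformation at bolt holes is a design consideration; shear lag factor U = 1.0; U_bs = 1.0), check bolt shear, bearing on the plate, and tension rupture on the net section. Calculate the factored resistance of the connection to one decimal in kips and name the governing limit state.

Bolt shear: A_b = π(0.625)²/4 = 0.3068 in². φR_n = 0.75 × 84 × 0.3068 × 6 × 2 = 231.9 kips.
Bearing (0.5 in plate, F_u = 70 ksi): end bolts L_c = 1.5625 − 0.6875/2 = 1.21875, R_n = min(1.2×1.21875×0.5×70, 2.4×0.625×0.5×70) = 51.188 kips/bolt; interior L_c = 2.375 − 0.6875 = 1.6875, R_n = 52.5 kips/bolt. φR_n = 0.75 × (2×51.188 + 4×52.5) = 234.3 kips.
Tension rupture (net): A_n = (7.9375 − 2×0.75)×0.5 = 3.2188 in² (U = 1.0, A_e = A_n). φR_n = 0.75 × 70 × 3.2188 = 169.0 kips.
Governing: min(231.9, 234.3, 169.0) = 169.0 kips → net-section rupture.

169.0 kips (net-section rupture governs)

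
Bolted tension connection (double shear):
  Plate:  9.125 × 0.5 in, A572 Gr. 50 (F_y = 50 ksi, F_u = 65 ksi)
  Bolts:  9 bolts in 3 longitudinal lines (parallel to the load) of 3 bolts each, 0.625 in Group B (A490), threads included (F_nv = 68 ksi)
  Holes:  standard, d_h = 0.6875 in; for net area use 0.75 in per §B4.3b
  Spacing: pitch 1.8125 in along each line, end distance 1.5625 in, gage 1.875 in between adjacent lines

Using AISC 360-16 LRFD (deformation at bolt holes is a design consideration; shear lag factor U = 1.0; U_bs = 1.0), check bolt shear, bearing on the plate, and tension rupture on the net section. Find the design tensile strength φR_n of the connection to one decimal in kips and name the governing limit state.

Bolt shear: A_b = π(0.625)²/4 = 0.3068 in². φR_n = 0.75 × 68 × 0.3068 × 9 × 2 = 281.6 kips.
Bearing (0.5 in plate, F_u = 65 ksi): end bolts L_c = 1.5625 − 0.6875/2 = 1.21875, R_n = min(1.2×1.21875×0.5×65, 2.4×0.625×0.5×65) = 47.531 kips/bolt; interior L_c = 1.8125 − 0.6875 = 1.125, R_n = 43.875 kips/bolt. φR_n = 0.75 × (3×47.531 + 6×43.875) = 304.4 kips.
Tension rupture (net): A_n = (9.125 − 3×0.75)×0.5 = 3.4375 in² (U = 1.0, A_e = A_n). φR_n = 0.75 × 65 × 3.4375 = 167.6 kips.
Governing: min(281.6, 304.4, 167.6) = 167.6 kips → net-section rupture.

167.6 kips (net-section rupture governs)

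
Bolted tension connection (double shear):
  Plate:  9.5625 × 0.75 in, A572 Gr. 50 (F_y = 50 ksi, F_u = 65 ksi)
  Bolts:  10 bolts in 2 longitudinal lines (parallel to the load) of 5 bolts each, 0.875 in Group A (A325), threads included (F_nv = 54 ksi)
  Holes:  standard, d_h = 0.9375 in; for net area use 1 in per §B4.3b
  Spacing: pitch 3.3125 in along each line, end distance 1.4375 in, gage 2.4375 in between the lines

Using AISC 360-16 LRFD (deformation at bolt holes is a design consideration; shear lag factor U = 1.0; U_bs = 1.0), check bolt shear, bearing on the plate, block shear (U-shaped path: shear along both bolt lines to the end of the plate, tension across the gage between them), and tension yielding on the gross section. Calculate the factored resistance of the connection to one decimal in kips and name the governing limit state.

322.7 kips (gross-section yield governs)

Bolt shear: A_b = π(0.875)²/4 = 0.60132 in². φR_n = 0.75 × 54 × 0.60132 × 10 × 2 = 487.1 kips.
Bearing (0.75 in plate, F_u = 65 ksi): end bolts L_c = 1.4375 − 0.9375/2 = 0.96875, R_n = min(1.2×0.96875×0.75×65, 2.4×0.875×0.75×65) = 56.672 kips/bolt; interior L_c = 3.3125 − 0.9375 = 2.375, R_n = 102.38 kips/bolt. φR_n = 0.75 × (2×56.672 + 8×102.38) = 699.3 kips.
Block shear: shear path 2×[1.4375+4×3.3125] = 2×14.6875 in, A_gv = 22.031, A_nv = 2×(14.6875 − 4.5×1)×0.75 = 15.281 in²; tension across gage: (2.4375 − 1×1)×0.75 = 1.0781 in². R_n = min(0.6×65×15.281, 0.6×50×22.031) + 1.0×65×1.0781 = min(595.96, 660.93) + 70.077 = 666.04 kips. φR_n = 0.75 × 666.04 = 499.5 kips.
Tension yield (gross): A_g = 9.5625×0.75 = 7.1719 in². φR_n = 0.90 × 50 × 7.1719 = 322.7 kips.
Governing: min(487.1, 699.3, 499.5, 322.7) = 322.7 kips → gross-section yield.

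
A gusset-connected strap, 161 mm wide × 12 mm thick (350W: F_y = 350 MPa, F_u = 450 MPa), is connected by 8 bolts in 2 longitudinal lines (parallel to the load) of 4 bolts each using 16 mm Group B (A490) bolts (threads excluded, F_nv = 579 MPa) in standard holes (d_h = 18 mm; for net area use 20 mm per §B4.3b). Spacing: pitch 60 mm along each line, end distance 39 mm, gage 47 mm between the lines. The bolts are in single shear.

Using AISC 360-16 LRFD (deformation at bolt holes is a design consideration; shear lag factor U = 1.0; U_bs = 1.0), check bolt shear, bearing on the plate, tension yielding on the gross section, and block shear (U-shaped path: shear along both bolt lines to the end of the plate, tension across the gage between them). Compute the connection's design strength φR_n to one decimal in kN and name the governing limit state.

608.6 kN (gross-section yield governs)

Bolt shear: A_b = π(16)²/4 = 201.06 mm². φR_n = 0.75 × 579 × 201.06 × 8 × 1 = 698.5 kN.
Bearing (12 mm plate, F_u = 450 MPa): end bolts L_c = 39 − 18/2 = 30, R_n = min(1.2×30×12×450, 2.4×16×12×450) = 194.4 kN/bolt; interior L_c = 60 − 18 = 42, R_n = 207.36 kN/bolt. φR_n = 0.75 × (2×194.4 + 6×207.36) = 1224.7 kN.
Tension yield (gross): A_g = 161×12 = 1932 mm². φR_n = 0.90 × 350 × 1932 = 608.6 kN.
Block shear: shear path 2×[39+3×60] = 2×219 mm, A_gv = 5256, A_nv = 2×(219 − 3.5×20)×12 = 3576 mm²; tension across gage: (47 − 1×20)×12 = 324 mm². R_n = min(0.6×450×3576, 0.6×350×5256) + 1.0×450×324 = min(965.52, 1103.8) + 145.8 = 1111.3 kN. φR_n = 0.75 × 1111.3 = 833.5 kN.
Governing: min(698.5, 1224.7, 608.6, 833.5) = 608.6 kN → gross-section yield.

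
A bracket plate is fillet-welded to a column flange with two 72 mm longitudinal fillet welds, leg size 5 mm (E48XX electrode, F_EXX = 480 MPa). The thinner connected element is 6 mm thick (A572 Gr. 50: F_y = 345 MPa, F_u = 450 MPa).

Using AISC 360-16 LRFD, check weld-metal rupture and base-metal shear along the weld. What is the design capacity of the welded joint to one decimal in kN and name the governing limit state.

110.0 kN (weld metal governs)

Weld metal: throat = 0.707×5 = 3.535 mm, L = 2×72 = 144 mm. φR_n = 0.75 × 0.6 × 480 × 3.535 × 144 = 110.0 kN.
Base metal shear (6 mm plate): yield φR_n = 1.0×0.6×345×6×144 = 178.8 kN; rupture φR_n = 0.75×0.6×450×6×144 = 175.0 kN; take 175.0 kN (rupture).
Governing: min(110.0, 175.0) = 110.0 kN → weld metal.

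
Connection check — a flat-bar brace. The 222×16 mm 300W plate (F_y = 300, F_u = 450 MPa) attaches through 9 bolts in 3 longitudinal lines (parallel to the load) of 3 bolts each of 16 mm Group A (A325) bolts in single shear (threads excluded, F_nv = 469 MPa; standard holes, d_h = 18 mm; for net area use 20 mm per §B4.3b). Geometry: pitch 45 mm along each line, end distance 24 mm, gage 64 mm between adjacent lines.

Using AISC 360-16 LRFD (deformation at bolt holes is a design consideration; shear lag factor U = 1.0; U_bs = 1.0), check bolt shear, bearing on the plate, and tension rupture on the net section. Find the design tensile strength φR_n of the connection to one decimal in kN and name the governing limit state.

Bolt shear: A_b = π(16)²/4 = 201.06 mm². φR_n = 0.75 × 469 × 201.06 × 9 × 1 = 636.5 kN.
Bearing (16 mm plate, F_u = 450 MPa): end bolts L_c = 24 − 18/2 = 15, R_n = min(1.2×15×16×450, 2.4×16×16×450) = 129.6 kN/bolt; interior L_c = 45 − 18 = 27, R_n = 233.28 kN/bolt. φR_n = 0.75 × (3×129.6 + 6×233.28) = 1341.4 kN.
Tension rupture (net): A_n = (222 − 3×20)×16 = 2592 mm² (U = 1.0, A_e = A_n). φR_n = 0.75 × 450 × 2592 = 874.8 kN.
Governing: min(636.5, 1341.4, 874.8) = 636.5 kN → bolt shear.

636.5 kN (bolt shear governs)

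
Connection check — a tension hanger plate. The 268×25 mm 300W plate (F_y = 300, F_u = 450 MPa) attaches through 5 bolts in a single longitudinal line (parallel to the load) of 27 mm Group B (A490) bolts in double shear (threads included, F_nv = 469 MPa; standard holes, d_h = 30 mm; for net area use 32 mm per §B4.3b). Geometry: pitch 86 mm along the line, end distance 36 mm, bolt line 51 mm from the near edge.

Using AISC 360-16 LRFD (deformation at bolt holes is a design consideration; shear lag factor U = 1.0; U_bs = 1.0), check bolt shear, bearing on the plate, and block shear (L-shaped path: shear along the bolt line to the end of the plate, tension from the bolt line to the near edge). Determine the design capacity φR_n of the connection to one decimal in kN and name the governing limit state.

Bolt shear: A_b = π(27)²/4 = 572.56 mm². φR_n = 0.75 × 469 × 572.56 × 5 × 2 = 2014.0 kN.
Bearing (25 mm plate, F_u = 450 MPa): end bolts L_c = 36 − 30/2 = 21, R_n = min(1.2×21×25×450, 2.4×27×25×450) = 283.5 kN/bolt; interior L_c = 86 − 30 = 56, R_n = 729 kN/bolt. φR_n = 0.75 × (1×283.5 + 4×729) = 2399.6 kN.
Block shear: shear path 1×[36+4×86] = 1×380 mm, A_gv = 9500, A_nv = 1×(380 − 4.5×32)×25 = 5900 mm²; tension to near edge: (51 − 0.5×32)×25 = 875 mm². R_n = min(0.6×450×5900, 0.6×300×9500) + 1.0×450×875 = min(1593, 1710) + 393.75 = 1986.8 kN. φR_n = 0.75 × 1986.8 = 1490.1 kN.
Governing: min(2014.0, 2399.6, 1490.1) = 1490.1 kN → block shear.

1490.1 kN (block shear governs)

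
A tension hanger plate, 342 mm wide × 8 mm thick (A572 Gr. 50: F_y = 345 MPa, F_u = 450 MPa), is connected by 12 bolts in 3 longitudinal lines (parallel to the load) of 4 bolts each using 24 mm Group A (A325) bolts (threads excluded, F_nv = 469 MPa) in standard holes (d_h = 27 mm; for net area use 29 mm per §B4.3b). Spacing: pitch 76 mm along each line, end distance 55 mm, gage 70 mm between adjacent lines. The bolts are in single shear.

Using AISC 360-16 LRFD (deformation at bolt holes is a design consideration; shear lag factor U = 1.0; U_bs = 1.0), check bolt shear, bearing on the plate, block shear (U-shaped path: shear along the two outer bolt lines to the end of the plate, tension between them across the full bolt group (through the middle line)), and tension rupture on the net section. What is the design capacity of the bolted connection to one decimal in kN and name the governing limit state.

688.5 kN (net-section rupture governs)

Bolt shear: A_b = π(24)²/4 = 452.39 mm². φR_n = 0.75 × 469 × 452.39 × 12 × 1 = 1909.5 kN.
Bearing (8 mm plate, F_u = 450 MPa): end bolts L_c = 55 − 27/2 = 41.5, R_n = min(1.2×41.5×8×450, 2.4×24×8×450) = 179.28 kN/bolt; interior L_c = 76 − 27 = 49, R_n = 207.36 kN/bolt. φR_n = 0.75 × (3×179.28 + 9×207.36) = 1803.1 kN.
Block shear: shear path 2×[55+3×76] = 2×283 mm, A_gv = 4528, A_nv = 2×(283 − 3.5×29)×8 = 2904 mm²; tension across gage: (140 − 2×29)×8 = 656 mm². R_n = min(0.6×450×2904, 0.6×345×4528) + 1.0×450×656 = min(784.08, 937.3) + 295.2 = 1079.3 kN. φR_n = 0.75 × 1079.3 = 809.5 kN.
Tension rupture (net): A_n = (342 − 3×29)×8 = 2040 mm² (U = 1.0, A_e = A_n). φR_n = 0.75 × 450 × 2040 = 688.5 kN.
Governing: min(1909.5, 1803.1, 809.5, 688.5) = 688.5 kN → net-section rupture.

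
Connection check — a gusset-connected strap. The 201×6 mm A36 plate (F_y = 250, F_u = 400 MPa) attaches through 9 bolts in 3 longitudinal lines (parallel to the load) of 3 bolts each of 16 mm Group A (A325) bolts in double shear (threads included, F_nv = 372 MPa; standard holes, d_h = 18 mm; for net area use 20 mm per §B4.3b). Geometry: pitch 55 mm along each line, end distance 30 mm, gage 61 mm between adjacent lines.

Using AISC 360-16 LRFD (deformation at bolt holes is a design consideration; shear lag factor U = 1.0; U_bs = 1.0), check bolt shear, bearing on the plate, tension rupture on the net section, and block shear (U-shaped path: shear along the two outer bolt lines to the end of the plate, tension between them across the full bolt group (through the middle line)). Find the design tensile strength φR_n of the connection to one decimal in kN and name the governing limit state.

253.8 kN (net-section rupture governs)

Bolt shear: A_b = π(16)²/4 = 201.06 mm². φR_n = 0.75 × 372 × 201.06 × 9 × 2 = 1009.7 kN.
Bearing (6 mm plate, F_u = 400 MPa): end bolts L_c = 30 − 18/2 = 21, R_n = min(1.2×21×6×400, 2.4×16×6×400) = 60.48 kN/bolt; interior L_c = 55 − 18 = 37, R_n = 92.16 kN/bolt. φR_n = 0.75 × (3×60.48 + 6×92.16) = 550.8 kN.
Tension rupture (net): A_n = (201 − 3×20)×6 = 846 mm² (U = 1.0, A_e = A_n). φR_n = 0.75 × 400 × 846 = 253.8 kN.
Block shear: shear path 2×[30+2×55] = 2×140 mm, A_gv = 1680, A_nv = 2×(140 − 2.5×20)×6 = 1080 mm²; tension across gage: (122 − 2×20)×6 = 492 mm². R_n = min(0.6×400×1080, 0.6×250×1680) + 1.0×400×492 = min(259.2, 252) + 196.8 = 448.8 kN. φR_n = 0.75 × 448.8 = 336.6 kN.
Governing: min(1009.7, 550.8, 253.8, 336.6) = 253.8 kN → net-section rupture.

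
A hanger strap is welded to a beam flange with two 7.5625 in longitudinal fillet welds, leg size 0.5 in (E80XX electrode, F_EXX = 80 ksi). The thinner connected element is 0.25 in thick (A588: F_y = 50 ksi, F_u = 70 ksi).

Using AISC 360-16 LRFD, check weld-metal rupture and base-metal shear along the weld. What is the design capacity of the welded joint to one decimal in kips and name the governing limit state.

Weld metal: throat = 0.707×0.5 = 0.3535 in, L = 2×7.5625 = 15.125 in. φR_n = 0.75 × 0.6 × 80 × 0.3535 × 15.125 = 192.5 kips.
Base metal shear (0.25 in plate): yield φR_n = 1.0×0.6×50×0.25×15.125 = 113.4 kips; rupture φR_n = 0.75×0.6×70×0.25×15.125 = 119.1 kips; take 113.4 kips (yield).
Governing: min(192.5, 113.4) = 113.4 kips → base-metal shear.

113.4 kips (base-metal shear governs)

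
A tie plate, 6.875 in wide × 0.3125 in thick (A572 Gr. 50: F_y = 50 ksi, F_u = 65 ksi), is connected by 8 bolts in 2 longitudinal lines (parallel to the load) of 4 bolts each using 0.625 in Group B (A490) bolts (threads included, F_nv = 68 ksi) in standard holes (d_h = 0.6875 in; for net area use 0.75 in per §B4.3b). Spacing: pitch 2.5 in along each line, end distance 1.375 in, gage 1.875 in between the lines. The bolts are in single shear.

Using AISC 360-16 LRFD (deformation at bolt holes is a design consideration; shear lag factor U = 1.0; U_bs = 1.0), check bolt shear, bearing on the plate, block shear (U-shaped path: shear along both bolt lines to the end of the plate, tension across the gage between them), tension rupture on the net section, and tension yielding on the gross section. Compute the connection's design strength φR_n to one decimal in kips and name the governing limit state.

Bolt shear: A_b = π(0.625)²/4 = 0.3068 in². φR_n = 0.75 × 68 × 0.3068 × 8 × 1 = 125.2 kips.
Bearing (0.3125 in plate, F_u = 65 ksi): end bolts L_c = 1.375 − 0.6875/2 = 1.03125, R_n = min(1.2×1.03125×0.3125×65, 2.4×0.625×0.3125×65) = 25.137 kips/bolt; interior L_c = 2.5 − 0.6875 = 1.8125, R_n = 30.469 kips/bolt. φR_n = 0.75 × (2×25.137 + 6×30.469) = 174.8 kips.
Block shear: shear path 2×[1.375+3×2.5] = 2×8.875 in, A_gv = 5.5469, A_nv = 2×(8.875 − 3.5×0.75)×0.3125 = 3.9063 in²; tension across gage: (1.875 − 1×0.75)×0.3125 = 0.35156 in². R_n = min(0.6×65×3.9063, 0.6×50×5.5469) + 1.0×65×0.35156 = min(152.35, 166.41) + 22.851 = 175.2 kips. φR_n = 0.75 × 175.2 = 131.4 kips.
Tension rupture (net): A_n = (6.875 − 2×0.75)×0.3125 = 1.6797 in² (U = 1.0, A_e = A_n). φR_n = 0.75 × 65 × 1.6797 = 81.9 kips.
Tension yield (gross): A_g = 6.875×0.3125 = 2.1484 in². φR_n = 0.90 × 50 × 2.1484 = 96.7 kips.
Governing: min(125.2, 174.8, 131.4, 81.9, 96.7) = 81.9 kips → net-section rupture.

81.9 kips (net-section rupture governs)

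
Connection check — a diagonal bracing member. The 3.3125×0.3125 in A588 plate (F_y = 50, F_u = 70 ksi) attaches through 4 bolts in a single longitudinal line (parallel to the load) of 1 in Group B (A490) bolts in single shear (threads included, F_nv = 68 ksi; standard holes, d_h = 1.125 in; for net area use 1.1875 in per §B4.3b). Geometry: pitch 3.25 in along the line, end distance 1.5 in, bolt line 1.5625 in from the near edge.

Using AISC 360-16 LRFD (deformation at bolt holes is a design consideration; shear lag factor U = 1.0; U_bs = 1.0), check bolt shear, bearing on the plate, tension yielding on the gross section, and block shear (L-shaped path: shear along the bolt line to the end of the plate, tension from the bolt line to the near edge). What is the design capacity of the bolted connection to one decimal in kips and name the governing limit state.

Bolt shear: A_b = π(1)²/4 = 0.7854 in². φR_n = 0.75 × 68 × 0.7854 × 4 × 1 = 160.2 kips.
Bearing (0.3125 in plate, F_u = 70 ksi): end bolts L_c = 1.5 − 1.125/2 = 0.9375, R_n = min(1.2×0.9375×0.3125×70, 2.4×1×0.3125×70) = 24.609 kips/bolt; interior L_c = 3.25 − 1.125 = 2.125, R_n = 52.5 kips/bolt. φR_n = 0.75 × (1×24.609 + 3×52.5) = 136.6 kips.
Tension yield (gross): A_g = 3.3125×0.3125 = 1.0352 in². φR_n = 0.90 × 50 × 1.0352 = 46.6 kips.
Block shear: shear path 1×[1.5+3×3.25] = 1×11.25 in, A_gv = 3.5156, A_nv = 1×(11.25 − 3.5×1.1875)×0.3125 = 2.2168 in²; tension to near edge: (1.5625 − 0.5×1.1875)×0.3125 = 0.30273 in². R_n = min(0.6×70×2.2168, 0.6×50×3.5156) + 1.0×70×0.30273 = min(93.106, 105.47) + 21.191 = 114.3 kips. φR_n = 0.75 × 114.3 = 85.7 kips.
Governing: min(160.2, 136.6, 46.6, 85.7) = 46.6 kips → gross-section yield.

46.6 kips (gross-section yield governs)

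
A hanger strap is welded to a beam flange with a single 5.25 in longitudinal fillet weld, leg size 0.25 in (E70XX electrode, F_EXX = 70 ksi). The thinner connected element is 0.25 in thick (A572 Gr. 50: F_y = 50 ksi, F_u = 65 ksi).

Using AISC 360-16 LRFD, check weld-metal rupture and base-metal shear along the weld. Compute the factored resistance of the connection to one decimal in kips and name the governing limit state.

29.2 kips (weld metal governs)

Weld metal: throat = 0.707×0.25 = 0.17675 in, L = 5.25 in. φR_n = 0.75 × 0.6 × 70 × 0.17675 × 5.25 = 29.2 kips.
Base metal shear (0.25 in plate): yield φR_n = 1.0×0.6×50×0.25×5.25 = 39.4 kips; rupture φR_n = 0.75×0.6×65×0.25×5.25 = 38.4 kips; take 38.4 kips (rupture).
Governing: min(29.2, 38.4) = 29.2 kips → weld metal.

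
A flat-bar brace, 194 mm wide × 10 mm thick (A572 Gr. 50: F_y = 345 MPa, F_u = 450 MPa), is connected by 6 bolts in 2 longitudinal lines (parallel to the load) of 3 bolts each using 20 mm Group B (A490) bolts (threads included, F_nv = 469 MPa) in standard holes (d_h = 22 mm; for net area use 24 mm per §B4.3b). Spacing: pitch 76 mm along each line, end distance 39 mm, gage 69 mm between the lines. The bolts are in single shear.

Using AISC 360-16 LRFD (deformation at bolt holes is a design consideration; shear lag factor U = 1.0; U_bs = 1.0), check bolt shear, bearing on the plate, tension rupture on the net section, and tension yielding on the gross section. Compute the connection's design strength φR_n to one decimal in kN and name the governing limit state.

492.8 kN (net-section rupture governs)

Bolt shear: A_b = π(20)²/4 = 314.16 mm². φR_n = 0.75 × 469 × 314.16 × 6 × 1 = 663.0 kN.
Bearing (10 mm plate, F_u = 450 MPa): end bolts L_c = 39 − 22/2 = 28, R_n = min(1.2×28×10×450, 2.4×20×10×450) = 151.2 kN/bolt; interior L_c = 76 − 22 = 54, R_n = 216 kN/bolt. φR_n = 0.75 × (2×151.2 + 4×216) = 874.8 kN.
Tension rupture (net): A_n = (194 − 2×24)×10 = 1460 mm² (U = 1.0, A_e = A_n). φR_n = 0.75 × 450 × 1460 = 492.8 kN.
Tension yield (gross): A_g = 194×10 = 1940 mm². φR_n = 0.90 × 345 × 1940 = 602.4 kN.
Governing: min(663.0, 874.8, 492.8, 602.4) = 492.8 kN → net-section rupture.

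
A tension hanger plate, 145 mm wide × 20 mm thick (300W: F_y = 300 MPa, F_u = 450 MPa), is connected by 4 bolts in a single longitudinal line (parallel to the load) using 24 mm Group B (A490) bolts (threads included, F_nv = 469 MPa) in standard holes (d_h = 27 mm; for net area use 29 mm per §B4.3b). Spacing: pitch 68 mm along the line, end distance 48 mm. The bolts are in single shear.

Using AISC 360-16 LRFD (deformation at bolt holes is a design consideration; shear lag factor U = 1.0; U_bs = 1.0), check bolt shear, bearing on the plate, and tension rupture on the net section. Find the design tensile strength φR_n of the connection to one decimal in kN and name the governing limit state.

Bolt shear: A_b = π(24)²/4 = 452.39 mm². φR_n = 0.75 × 469 × 452.39 × 4 × 1 = 636.5 kN.
Bearing (20 mm plate, F_u = 450 MPa): end bolts L_c = 48 − 27/2 = 34.5, R_n = min(1.2×34.5×20×450, 2.4×24×20×450) = 372.6 kN/bolt; interior L_c = 68 − 27 = 41, R_n = 442.8 kN/bolt. φR_n = 0.75 × (1×372.6 + 3×442.8) = 1275.8 kN.
Tension rupture (net): A_n = (145 − 1×29)×20 = 2320 mm² (U = 1.0, A_e = A_n). φR_n = 0.75 × 450 × 2320 = 783.0 kN.
Governing: min(636.5, 1275.8, 783.0) = 636.5 kN → bolt shear.

636.5 kN (bolt shear governs)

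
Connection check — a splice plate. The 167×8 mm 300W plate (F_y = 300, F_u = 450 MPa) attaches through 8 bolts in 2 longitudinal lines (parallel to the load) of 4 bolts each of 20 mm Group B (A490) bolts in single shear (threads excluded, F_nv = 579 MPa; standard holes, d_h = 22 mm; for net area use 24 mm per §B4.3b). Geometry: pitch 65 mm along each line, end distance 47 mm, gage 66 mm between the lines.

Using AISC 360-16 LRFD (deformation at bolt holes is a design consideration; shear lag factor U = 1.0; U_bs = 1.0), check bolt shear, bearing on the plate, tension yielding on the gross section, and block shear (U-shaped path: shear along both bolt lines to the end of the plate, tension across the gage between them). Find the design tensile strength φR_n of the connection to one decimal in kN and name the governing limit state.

360.7 kN (gross-section yield governs)

Bolt shear: A_b = π(20)²/4 = 314.16 mm². φR_n = 0.75 × 579 × 314.16 × 8 × 1 = 1091.4 kN.
Bearing (8 mm plate, F_u = 450 MPa): end bolts L_c = 47 − 22/2 = 36, R_n = min(1.2×36×8×450, 2.4×20×8×450) = 155.52 kN/bolt; interior L_c = 65 − 22 = 43, R_n = 172.8 kN/bolt. φR_n = 0.75 × (2×155.52 + 6×172.8) = 1010.9 kN.
Tension yield (gross): A_g = 167×8 = 1336 mm². φR_n = 0.90 × 300 × 1336 = 360.7 kN.
Block shear: shear path 2×[47+3×65] = 2×242 mm, A_gv = 3872, A_nv = 2×(242 − 3.5×24)×8 = 2528 mm²; tension across gage: (66 − 1×24)×8 = 336 mm². R_n = min(0.6×450×2528, 0.6×300×3872) + 1.0×450×336 = min(682.56, 696.96) + 151.2 = 833.76 kN. φR_n = 0.75 × 833.76 = 625.3 kN.
Governing: min(1091.4, 1010.9, 360.7, 625.3) = 360.7 kN → gross-section yield.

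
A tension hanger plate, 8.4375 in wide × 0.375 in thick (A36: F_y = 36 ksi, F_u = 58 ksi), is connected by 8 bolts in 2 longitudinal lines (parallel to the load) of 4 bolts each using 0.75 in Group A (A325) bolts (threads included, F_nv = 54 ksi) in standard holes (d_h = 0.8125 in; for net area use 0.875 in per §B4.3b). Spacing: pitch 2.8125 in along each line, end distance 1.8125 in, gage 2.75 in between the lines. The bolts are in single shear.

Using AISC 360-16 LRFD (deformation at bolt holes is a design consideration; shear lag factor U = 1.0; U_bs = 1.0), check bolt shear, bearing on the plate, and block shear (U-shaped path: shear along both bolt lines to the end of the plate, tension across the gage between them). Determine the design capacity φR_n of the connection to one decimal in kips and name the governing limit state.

143.1 kips (bolt shear governs)

Bolt shear: A_b = π(0.75)²/4 = 0.44179 in². φR_n = 0.75 × 54 × 0.44179 × 8 × 1 = 143.1 kips.
Bearing (0.375 in plate, F_u = 58 ksi): end bolts L_c = 1.8125 − 0.8125/2 = 1.40625, R_n = min(1.2×1.40625×0.375×58, 2.4×0.75×0.375×58) = 36.703 kips/bolt; interior L_c = 2.8125 − 0.8125 = 2, R_n = 39.15 kips/bolt. φR_n = 0.75 × (2×36.703 + 6×39.15) = 231.2 kips.
Block shear: shear path 2×[1.8125+3×2.8125] = 2×10.25 in, A_gv = 7.6875, A_nv = 2×(10.25 − 3.5×0.875)×0.375 = 5.3906 in²; tension across gage: (2.75 − 1×0.875)×0.375 = 0.70313 in². R_n = min(0.6×58×5.3906, 0.6×36×7.6875) + 1.0×58×0.70313 = min(187.59, 166.05) + 40.782 = 206.83 kips. φR_n = 0.75 × 206.83 = 155.1 kips.
Governing: min(143.1, 231.2, 155.1) = 143.1 kips → bolt shear.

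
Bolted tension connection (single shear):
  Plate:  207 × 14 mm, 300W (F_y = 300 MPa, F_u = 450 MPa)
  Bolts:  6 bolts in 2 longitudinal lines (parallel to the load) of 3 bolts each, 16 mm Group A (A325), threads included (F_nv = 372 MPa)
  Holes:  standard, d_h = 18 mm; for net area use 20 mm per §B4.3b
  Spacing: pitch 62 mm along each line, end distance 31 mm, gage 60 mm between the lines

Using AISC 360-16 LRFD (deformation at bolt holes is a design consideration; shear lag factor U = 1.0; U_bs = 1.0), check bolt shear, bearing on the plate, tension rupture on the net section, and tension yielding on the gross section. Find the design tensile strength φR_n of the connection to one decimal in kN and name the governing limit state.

Bolt shear: A_b = π(16)²/4 = 201.06 mm². φR_n = 0.75 × 372 × 201.06 × 6 × 1 = 336.6 kN.
Bearing (14 mm plate, F_u = 450 MPa): end bolts L_c = 31 − 18/2 = 22, R_n = min(1.2×22×14×450, 2.4×16×14×450) = 166.32 kN/bolt; interior L_c = 62 − 18 = 44, R_n = 241.92 kN/bolt. φR_n = 0.75 × (2×166.32 + 4×241.92) = 975.2 kN.
Tension rupture (net): A_n = (207 − 2×20)×14 = 2338 mm² (U = 1.0, A_e = A_n). φR_n = 0.75 × 450 × 2338 = 789.1 kN.
Tension yield (gross): A_g = 207×14 = 2898 mm². φR_n = 0.90 × 300 × 2898 = 782.5 kN.
Governing: min(336.6, 975.2, 789.1, 782.5) = 336.6 kN → bolt shear.

336.6 kN (bolt shear governs)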